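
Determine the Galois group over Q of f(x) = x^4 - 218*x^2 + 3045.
Gal(K/Q) = V_4 (Klein four-group, Z/2Z × Z/2Z)

f factors as (x^2 - 203)(x^2 - 15), so the splitting field is K = Q(sqrt(203), sqrt(15)). The elements 203, 15, 3045 are all non-squares in Q, so sqrt(203) and sqrt(15) generate independent quadratic extensions. Thus [K:Q] = 4 and Gal(K/Q) is generated by the two order-2 automorphisms sqrt(203) ↦ -sqrt(203) and sqrt(15) ↦ -sqrt(15), giving V_4.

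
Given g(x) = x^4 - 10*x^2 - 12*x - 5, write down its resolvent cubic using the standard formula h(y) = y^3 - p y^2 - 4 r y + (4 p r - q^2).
h(y) = y^3 + 10*y^2 + 20*y + 56

Identify coefficients: p = -10, q = -12, r = -5.
Plug into h(y) = y^3 - p y^2 - 4 r y + (4 p r - q^2):
  h(y) = y^3 - (-10) y^2 - 4*(-5) y + (4*(-10)*(-5) - (-12)^2)
       = y^3 + (10) y^2 + (20) y + (56).
Simplifying: h(y) = y^3 + 10*y^2 + 20*y + 56.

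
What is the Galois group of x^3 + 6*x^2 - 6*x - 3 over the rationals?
Gal(K/Q) = S_3 (symmetric group of order 6)

Compute the discriminant of x^3 + (6)*x^2 + (-6)*x + (-3): Δ = 6453. Since Δ is not a rational square, the Galois group is not contained in A_3; it must be the full S_3 (irreducibility of the cubic rules out anything smaller).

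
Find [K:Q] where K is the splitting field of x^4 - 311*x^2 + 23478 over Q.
[K:Q] = 4

f factors as (x^2 - 129)(x^2 - 182); the splitting field is K = Q(sqrt(129), sqrt(182)). Since 129, 182, and 23478 are all non-squares in Q, the three subfields Q(sqrt(129)), Q(sqrt(182)), Q(sqrt(23478)) are distinct degree-2 extensions, so [K:Q] = 4 (Klein four Galois group).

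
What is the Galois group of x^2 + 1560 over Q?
Gal(K/Q) = Z/2Z (cyclic of order 2)

x^2 + 1560 is irreducible over Q since -1560 is not a rational square. The splitting field Q(sqrt(-1560)) has degree 2 over Q, and its unique nontrivial automorphism is sqrt(-1560) ↦ -sqrt(-1560). Hence Gal(Q(sqrt(-1560))/Q) = Z/2Z.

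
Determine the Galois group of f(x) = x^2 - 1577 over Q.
Gal(K/Q) = Z/2Z (cyclic of order 2)

x^2 - 1577 is irreducible over Q since 1577 is not a rational square. The splitting field Q(sqrt(1577)) has degree 2 over Q, and its unique nontrivial automorphism is sqrt(1577) ↦ -sqrt(1577). Hence Gal(Q(sqrt(1577))/Q) = Z/2Z.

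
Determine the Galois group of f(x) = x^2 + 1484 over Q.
Gal(K/Q) = Z/2Z (cyclic of order 2)

x^2 + 1484 is irreducible over Q since -1484 is not a rational square. The splitting field Q(sqrt(-1484)) has degree 2 over Q, and its unique nontrivial automorphism is sqrt(-1484) ↦ -sqrt(-1484). Hence Gal(Q(sqrt(-1484))/Q) = Z/2Z.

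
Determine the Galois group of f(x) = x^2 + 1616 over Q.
Gal(K/Q) = Z/2Z (cyclic of order 2)

x^2 + 1616 is irreducible over Q since -1616 is not a rational square. The splitting field Q(sqrt(-1616)) has degree 2 over Q, and its unique nontrivial automorphism is sqrt(-1616) ↦ -sqrt(-1616). Hence Gal(Q(sqrt(-1616))/Q) = Z/2Z.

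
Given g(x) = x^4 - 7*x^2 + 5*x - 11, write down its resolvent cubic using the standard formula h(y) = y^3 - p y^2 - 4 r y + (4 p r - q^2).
h(y) = y^3 + 7*y^2 + 44*y + 283

Identify coefficients: p = -7, q = 5, r = -11.
Plug into h(y) = y^3 - p y^2 - 4 r y + (4 p r - q^2):
  h(y) = y^3 - (-7) y^2 - 4*(-11) y + (4*(-7)*(-11) - (5)^2)
       = y^3 + (7) y^2 + (44) y + (283).
Simplifying: h(y) = y^3 + 7*y^2 + 44*y + 283.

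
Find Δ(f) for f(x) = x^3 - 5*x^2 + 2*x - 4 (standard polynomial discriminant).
Δ = -1644

For x^3 + a x^2 + b x + c the discriminant is Δ = 18 a b c - 4 a^3 c + a^2 b^2 - 4 b^3 - 27 c^2.
Plug a = -5, b = 2, c = -4:
  18*(-5)*(2)*(-4) - 4*(-5)^3*(-4) + (-5)^2*(2)^2 - 4*(2)^3 - 27*(-4)^2
  = 720 + (-2000) + 100 + (-32) + (-432)
  = -1644.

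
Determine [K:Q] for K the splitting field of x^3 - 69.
[K:Q] = 6

x^3 - 69 has one real root r = 69^(1/3) and two complex roots r*zeta_3, r*zeta_3^2 where zeta_3 = e^(2*pi*i/3). The splitting field is Q(r, zeta_3). [Q(r):Q] = 3 and [Q(zeta_3):Q] = 2 with gcd = 1, so [Q(r, zeta_3):Q] = 3 * 2 = 6.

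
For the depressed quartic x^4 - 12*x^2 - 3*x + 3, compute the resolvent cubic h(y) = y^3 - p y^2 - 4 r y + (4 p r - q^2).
h(y) = y^3 + 12*y^2 - 12*y - 153

Identify coefficients: p = -12, q = -3, r = 3.
Plug into h(y) = y^3 - p y^2 - 4 r y + (4 p r - q^2):
  h(y) = y^3 - (-12) y^2 - 4*(3) y + (4*(-12)*(3) - (-3)^2)
       = y^3 + (12) y^2 + (-12) y + (-153).
Simplifying: h(y) = y^3 + 12*y^2 - 12*y - 153.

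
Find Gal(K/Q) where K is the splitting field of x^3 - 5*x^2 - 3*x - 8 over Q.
Gal(K/Q) = S_3 (symmetric group of order 6)

Compute the discriminant of x^3 + (-5)*x^2 + (-3)*x + (-8): Δ = -7555. Since Δ is not a rational square, the Galois group is not contained in A_3; it must be the full S_3 (irreducibility of the cubic rules out anything smaller).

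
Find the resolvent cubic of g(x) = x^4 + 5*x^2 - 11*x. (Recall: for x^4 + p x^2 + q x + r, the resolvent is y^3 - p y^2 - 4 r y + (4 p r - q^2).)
h(y) = y^3 - 5*y^2 - 121

Identify coefficients: p = 5, q = -11, r = 0.
Plug into h(y) = y^3 - p y^2 - 4 r y + (4 p r - q^2):
  h(y) = y^3 - (5) y^2 - 4*(0) y + (4*(5)*(0) - (-11)^2)
       = y^3 + (-5) y^2 + (0) y + (-121).
Simplifying: h(y) = y^3 - 5*y^2 - 121.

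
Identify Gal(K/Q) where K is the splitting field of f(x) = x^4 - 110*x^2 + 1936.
Gal(K/Q) = Z/2Z (cyclic of order 2)

f factors as (x^2 - 88)(x^2 - 22), so the splitting field is K = Q(sqrt(88), sqrt(22)). The squarefree part of 88 is 22 and the squarefree part of 22 is also 22, so sqrt(88) and sqrt(22) are both rational multiples of sqrt(22). Hence Q(sqrt(88)) = Q(sqrt(22)) = Q(sqrt(22)), and the splitting field collapses to a single degree-2 extension with Galois group Z/2Z.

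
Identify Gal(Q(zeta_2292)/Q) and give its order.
|Gal(Q(zeta_2292)/Q)| = phi(2292) = 760; group ≅ (Z/2292Z)^* ≅ Z/2Z × Z/2Z × Z/190Z

The n-th cyclotomic polynomial Φ_2292(x) is the minimal polynomial of zeta_2292 over Q and has degree phi(2292) = 760. So Q(zeta_2292) is a degree-760 Galois extension with Galois group (Z/2292Z)^*. By CRT, (Z/2292Z)^* ≅ (Z/4Z)^* × (Z/3Z)^* × (Z/191Z)^*. Each prime-power unit group is (Z/4Z)^* ≅ Z/2Z; (Z/3Z)^* ≅ Z/2Z; (Z/191Z)^* ≅ Z/190Z. Hence Gal(Q(zeta_2292)/Q) ≅ Z/2Z × Z/2Z × Z/190Z.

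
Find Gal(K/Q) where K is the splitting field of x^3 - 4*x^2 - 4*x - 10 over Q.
Gal(K/Q) = S_3 (symmetric group of order 6)

Compute the discriminant of x^3 + (-4)*x^2 + (-4)*x + (-10): Δ = -7628. Since Δ is not a rational square, the Galois group is not contained in A_3; it must be the full S_3 (irreducibility of the cubic rules out anything smaller).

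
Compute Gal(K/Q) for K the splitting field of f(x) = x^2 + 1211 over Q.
Gal(K/Q) = Z/2Z (cyclic of order 2)

x^2 + 1211 is irreducible over Q since -1211 is not a rational square. The splitting field Q(sqrt(-1211)) has degree 2 over Q, and its unique nontrivial automorphism is sqrt(-1211) ↦ -sqrt(-1211). Hence Gal(Q(sqrt(-1211))/Q) = Z/2Z.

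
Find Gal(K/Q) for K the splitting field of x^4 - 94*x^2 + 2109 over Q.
Gal(K/Q) = V_4 (Klein four-group, Z/2Z × Z/2Z)

f factors as (x^2 - 37)(x^2 - 57), so the splitting field is K = Q(sqrt(37), sqrt(57)). The elements 37, 57, 2109 are all non-squares in Q, so sqrt(37) and sqrt(57) generate independent quadratic extensions. Thus [K:Q] = 4 and Gal(K/Q) is generated by the two order-2 automorphisms sqrt(37) ↦ -sqrt(37) and sqrt(57) ↦ -sqrt(57), giving V_4.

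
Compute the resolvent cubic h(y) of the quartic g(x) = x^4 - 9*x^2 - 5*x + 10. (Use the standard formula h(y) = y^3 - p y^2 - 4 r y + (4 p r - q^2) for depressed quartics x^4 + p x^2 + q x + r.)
h(y) = y^3 + 9*y^2 - 40*y - 385

Identify coefficients: p = -9, q = -5, r = 10.
Plug into h(y) = y^3 - p y^2 - 4 r y + (4 p r - q^2):
  h(y) = y^3 - (-9) y^2 - 4*(10) y + (4*(-9)*(10) - (-5)^2)
       = y^3 + (9) y^2 + (-40) y + (-385).
Simplifying: h(y) = y^3 + 9*y^2 - 40*y - 385.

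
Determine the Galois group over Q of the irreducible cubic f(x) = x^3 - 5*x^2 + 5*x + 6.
Gal(K/Q) = S_3 (symmetric group of order 6)

Compute the discriminant of x^3 + (-5)*x^2 + (5)*x + (6): Δ = -547. Since Δ is not a rational square, the Galois group is not contained in A_3; it must be the full S_3 (irreducibility of the cubic rules out anything smaller).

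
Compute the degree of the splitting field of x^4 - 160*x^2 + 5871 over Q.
[K:Q] = 4

f factors as (x^2 - 57)(x^2 - 103); the splitting field is K = Q(sqrt(57), sqrt(103)). Since 57, 103, and 5871 are all non-squares in Q, the three subfields Q(sqrt(57)), Q(sqrt(103)), Q(sqrt(5871)) are distinct degree-2 extensions, so [K:Q] = 4 (Klein four Galois group).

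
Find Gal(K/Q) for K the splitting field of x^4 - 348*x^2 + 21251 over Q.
Gal(K/Q) = V_4 (Klein four-group, Z/2Z × Z/2Z)

f factors as (x^2 - 79)(x^2 - 269), so the splitting field is K = Q(sqrt(79), sqrt(269)). The elements 79, 269, 21251 are all non-squares in Q, so sqrt(79) and sqrt(269) generate independent quadratic extensions. Thus [K:Q] = 4 and Gal(K/Q) is generated by the two order-2 automorphisms sqrt(79) ↦ -sqrt(79) and sqrt(269) ↦ -sqrt(269), giving V_4.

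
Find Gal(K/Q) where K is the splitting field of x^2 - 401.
Gal(K/Q) = Z/2Z (cyclic of order 2)

x^2 - 401 is irreducible over Q since 401 is not a rational square. The splitting field Q(sqrt(401)) has degree 2 over Q, and its unique nontrivial automorphism is sqrt(401) ↦ -sqrt(401). Hence Gal(Q(sqrt(401))/Q) = Z/2Z.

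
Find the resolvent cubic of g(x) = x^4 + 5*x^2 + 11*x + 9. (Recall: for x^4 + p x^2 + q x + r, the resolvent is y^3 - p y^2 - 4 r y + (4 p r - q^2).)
h(y) = y^3 - 5*y^2 - 36*y + 59

Identify coefficients: p = 5, q = 11, r = 9.
Plug into h(y) = y^3 - p y^2 - 4 r y + (4 p r - q^2):
  h(y) = y^3 - (5) y^2 - 4*(9) y + (4*(5)*(9) - (11)^2)
       = y^3 + (-5) y^2 + (-36) y + (59).
Simplifying: h(y) = y^3 - 5*y^2 - 36*y + 59.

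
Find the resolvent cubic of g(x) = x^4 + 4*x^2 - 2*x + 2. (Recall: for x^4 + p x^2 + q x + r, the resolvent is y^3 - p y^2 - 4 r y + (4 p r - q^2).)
h(y) = y^3 - 4*y^2 - 8*y + 28

Identify coefficients: p = 4, q = -2, r = 2.
Plug into h(y) = y^3 - p y^2 - 4 r y + (4 p r - q^2):
  h(y) = y^3 - (4) y^2 - 4*(2) y + (4*(4)*(2) - (-2)^2)
       = y^3 + (-4) y^2 + (-8) y + (28).
Simplifying: h(y) = y^3 - 4*y^2 - 8*y + 28.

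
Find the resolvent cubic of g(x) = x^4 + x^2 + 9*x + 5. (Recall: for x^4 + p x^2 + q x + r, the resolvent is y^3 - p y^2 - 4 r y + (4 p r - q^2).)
h(y) = y^3 - y^2 - 20*y - 61

Identify coefficients: p = 1, q = 9, r = 5.
Plug into h(y) = y^3 - p y^2 - 4 r y + (4 p r - q^2):
  h(y) = y^3 - (1) y^2 - 4*(5) y + (4*(1)*(5) - (9)^2)
       = y^3 + (-1) y^2 + (-20) y + (-61).
Simplifying: h(y) = y^3 - y^2 - 20*y - 61.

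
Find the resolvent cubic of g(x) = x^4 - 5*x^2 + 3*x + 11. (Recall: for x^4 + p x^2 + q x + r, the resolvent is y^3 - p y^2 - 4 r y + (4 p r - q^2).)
h(y) = y^3 + 5*y^2 - 44*y - 229

Identify coefficients: p = -5, q = 3, r = 11.
Plug into h(y) = y^3 - p y^2 - 4 r y + (4 p r - q^2):
  h(y) = y^3 - (-5) y^2 - 4*(11) y + (4*(-5)*(11) - (3)^2)
       = y^3 + (5) y^2 + (-44) y + (-229).
Simplifying: h(y) = y^3 + 5*y^2 - 44*y - 229.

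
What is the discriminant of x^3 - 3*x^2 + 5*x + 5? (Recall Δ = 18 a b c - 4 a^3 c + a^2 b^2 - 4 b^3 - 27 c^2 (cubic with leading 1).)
Δ = -1760

For x^3 + a x^2 + b x + c the discriminant is Δ = 18 a b c - 4 a^3 c + a^2 b^2 - 4 b^3 - 27 c^2.
Plug a = -3, b = 5, c = 5:
  18*(-3)*(5)*(5) - 4*(-3)^3*(5) + (-3)^2*(5)^2 - 4*(5)^3 - 27*(5)^2
  = -1350 + (540) + 225 + (-500) + (-675)
  = -1760.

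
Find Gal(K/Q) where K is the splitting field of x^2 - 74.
Gal(K/Q) = Z/2Z (cyclic of order 2)

x^2 - 74 is irreducible over Q since 74 is not a rational square. The splitting field Q(sqrt(74)) has degree 2 over Q, and its unique nontrivial automorphism is sqrt(74) ↦ -sqrt(74). Hence Gal(Q(sqrt(74))/Q) = Z/2Z.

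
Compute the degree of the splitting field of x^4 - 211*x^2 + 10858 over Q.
[K:Q] = 4

f factors as (x^2 - 89)(x^2 - 122); the splitting field is K = Q(sqrt(89), sqrt(122)). Since 89, 122, and 10858 are all non-squares in Q, the three subfields Q(sqrt(89)), Q(sqrt(122)), Q(sqrt(10858)) are distinct degree-2 extensions, so [K:Q] = 4 (Klein four Galois group).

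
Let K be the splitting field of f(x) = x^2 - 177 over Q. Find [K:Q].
[K:Q] = 2

The polynomial x^2 - 177 is irreducible over Q since 177 is not a perfect square. Its splitting field is Q(sqrt(177)), which has degree 2 over Q.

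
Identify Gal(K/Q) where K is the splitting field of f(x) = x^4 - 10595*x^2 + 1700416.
Gal(K/Q) = Z/2Z (cyclic of order 2)

f factors as (x^2 - 10432)(x^2 - 163), so the splitting field is K = Q(sqrt(10432), sqrt(163)). The squarefree part of 10432 is 163 and the squarefree part of 163 is also 163, so sqrt(10432) and sqrt(163) are both rational multiples of sqrt(163). Hence Q(sqrt(10432)) = Q(sqrt(163)) = Q(sqrt(163)), and the splitting field collapses to a single degree-2 extension with Galois group Z/2Z.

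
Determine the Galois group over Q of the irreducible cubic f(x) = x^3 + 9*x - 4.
Gal(K/Q) = S_3 (symmetric group of order 6)

Compute the discriminant of x^3 + (0)*x^2 + (9)*x + (-4): Δ = -3348. Since Δ is not a rational square, the Galois group is not contained in A_3; it must be the full S_3 (irreducibility of the cubic rules out anything smaller).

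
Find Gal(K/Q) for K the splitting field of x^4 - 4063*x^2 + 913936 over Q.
Gal(K/Q) = Z/2Z (cyclic of order 2)

f factors as (x^2 - 3824)(x^2 - 239), so the splitting field is K = Q(sqrt(3824), sqrt(239)). The squarefree part of 3824 is 239 and the squarefree part of 239 is also 239, so sqrt(3824) and sqrt(239) are both rational multiples of sqrt(239). Hence Q(sqrt(3824)) = Q(sqrt(239)) = Q(sqrt(239)), and the splitting field collapses to a single degree-2 extension with Galois group Z/2Z.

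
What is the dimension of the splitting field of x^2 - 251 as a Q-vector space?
[K:Q] = 2

The polynomial x^2 - 251 is irreducible over Q since 251 is not a perfect square. Its splitting field is Q(sqrt(251)), which has degree 2 over Q.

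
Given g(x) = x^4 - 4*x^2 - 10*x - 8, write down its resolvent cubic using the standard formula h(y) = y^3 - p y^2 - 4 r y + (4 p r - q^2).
h(y) = y^3 + 4*y^2 + 32*y + 28

Identify coefficients: p = -4, q = -10, r = -8.
Plug into h(y) = y^3 - p y^2 - 4 r y + (4 p r - q^2):
  h(y) = y^3 - (-4) y^2 - 4*(-8) y + (4*(-4)*(-8) - (-10)^2)
       = y^3 + (4) y^2 + (32) y + (28).
Simplifying: h(y) = y^3 + 4*y^2 + 32*y + 28.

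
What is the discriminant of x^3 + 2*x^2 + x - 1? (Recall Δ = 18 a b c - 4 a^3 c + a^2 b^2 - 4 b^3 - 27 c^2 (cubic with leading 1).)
Δ = -31

For x^3 + a x^2 + b x + c the discriminant is Δ = 18 a b c - 4 a^3 c + a^2 b^2 - 4 b^3 - 27 c^2.
Plug a = 2, b = 1, c = -1:
  18*(2)*(1)*(-1) - 4*(2)^3*(-1) + (2)^2*(1)^2 - 4*(1)^3 - 27*(-1)^2
  = -36 + (32) + 4 + (-4) + (-27)
  = -31.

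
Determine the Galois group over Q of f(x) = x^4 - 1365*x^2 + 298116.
Gal(K/Q) = Z/2Z (cyclic of order 2)

f factors as (x^2 - 1092)(x^2 - 273), so the splitting field is K = Q(sqrt(1092), sqrt(273)). The squarefree part of 1092 is 273 and the squarefree part of 273 is also 273, so sqrt(1092) and sqrt(273) are both rational multiples of sqrt(273). Hence Q(sqrt(1092)) = Q(sqrt(273)) = Q(sqrt(273)), and the splitting field collapses to a single degree-2 extension with Galois group Z/2Z.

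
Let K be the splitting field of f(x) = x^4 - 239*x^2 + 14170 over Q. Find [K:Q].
[K:Q] = 4

f factors as (x^2 - 130)(x^2 - 109); the splitting field is K = Q(sqrt(130), sqrt(109)). Since 130, 109, and 14170 are all non-squares in Q, the three subfields Q(sqrt(130)), Q(sqrt(109)), Q(sqrt(14170)) are distinct degree-2 extensions, so [K:Q] = 4 (Klein four Galois group).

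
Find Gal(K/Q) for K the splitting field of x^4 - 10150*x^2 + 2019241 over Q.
Gal(K/Q) = Z/2Z (cyclic of order 2)

f factors as (x^2 - 203)(x^2 - 9947), so the splitting field is K = Q(sqrt(203), sqrt(9947)). The squarefree part of 203 is 203 and the squarefree part of 9947 is also 203, so sqrt(203) and sqrt(9947) are both rational multiples of sqrt(203). Hence Q(sqrt(203)) = Q(sqrt(9947)) = Q(sqrt(203)), and the splitting field collapses to a single degree-2 extension with Galois group Z/2Z.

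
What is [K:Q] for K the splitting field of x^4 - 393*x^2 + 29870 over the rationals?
[K:Q] = 4

f factors as (x^2 - 290)(x^2 - 103); the splitting field is K = Q(sqrt(290), sqrt(103)). Since 290, 103, and 29870 are all non-squares in Q, the three subfields Q(sqrt(290)), Q(sqrt(103)), Q(sqrt(29870)) are distinct degree-2 extensions, so [K:Q] = 4 (Klein four Galois group).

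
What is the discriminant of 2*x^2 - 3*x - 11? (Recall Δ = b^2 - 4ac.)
Δ = 97

For a quadratic a x^2 + b x + c the discriminant is Δ = b^2 - 4ac = (-3)^2 - 4*(2)*(-11) = 9 - (-88) = 97.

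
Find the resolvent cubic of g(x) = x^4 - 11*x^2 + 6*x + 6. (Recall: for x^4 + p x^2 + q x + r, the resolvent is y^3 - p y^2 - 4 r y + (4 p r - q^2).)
h(y) = y^3 + 11*y^2 - 24*y - 300

Identify coefficients: p = -11, q = 6, r = 6.
Plug into h(y) = y^3 - p y^2 - 4 r y + (4 p r - q^2):
  h(y) = y^3 - (-11) y^2 - 4*(6) y + (4*(-11)*(6) - (6)^2)
       = y^3 + (11) y^2 + (-24) y + (-300).
Simplifying: h(y) = y^3 + 11*y^2 - 24*y - 300.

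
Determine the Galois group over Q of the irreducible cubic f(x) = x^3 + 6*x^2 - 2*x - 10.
Gal(K/Q) = S_3 (symmetric group of order 6)

Compute the discriminant of x^3 + (6)*x^2 + (-2)*x + (-10): Δ = 8276. Since Δ is not a rational square, the Galois group is not contained in A_3; it must be the full S_3 (irreducibility of the cubic rules out anything smaller).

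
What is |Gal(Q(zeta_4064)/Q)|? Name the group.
|Gal(Q(zeta_4064)/Q)| = phi(4064) = 2016; group ≅ (Z/4064Z)^* ≅ Z/2Z × Z/8Z × Z/126Z

The n-th cyclotomic polynomial Φ_4064(x) is the minimal polynomial of zeta_4064 over Q and has degree phi(4064) = 2016. So Q(zeta_4064) is a degree-2016 Galois extension with Galois group (Z/4064Z)^*. By CRT, (Z/4064Z)^* ≅ (Z/32Z)^* × (Z/127Z)^*. Each prime-power unit group is (Z/32Z)^* ≅ Z/2Z × Z/8Z; (Z/127Z)^* ≅ Z/126Z. Hence Gal(Q(zeta_4064)/Q) ≅ Z/2Z × Z/8Z × Z/126Z.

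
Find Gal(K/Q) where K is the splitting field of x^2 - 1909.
Gal(K/Q) = Z/2Z (cyclic of order 2)

x^2 - 1909 is irreducible over Q since 1909 is not a rational square. The splitting field Q(sqrt(1909)) has degree 2 over Q, and its unique nontrivial automorphism is sqrt(1909) ↦ -sqrt(1909). Hence Gal(Q(sqrt(1909))/Q) = Z/2Z.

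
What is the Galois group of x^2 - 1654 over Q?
Gal(K/Q) = Z/2Z (cyclic of order 2)

x^2 - 1654 is irreducible over Q since 1654 is not a rational square. The splitting field Q(sqrt(1654)) has degree 2 over Q, and its unique nontrivial automorphism is sqrt(1654) ↦ -sqrt(1654). Hence Gal(Q(sqrt(1654))/Q) = Z/2Z.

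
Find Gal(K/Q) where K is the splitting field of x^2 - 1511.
Gal(K/Q) = Z/2Z (cyclic of order 2)

x^2 - 1511 is irreducible over Q since 1511 is not a rational square. The splitting field Q(sqrt(1511)) has degree 2 over Q, and its unique nontrivial automorphism is sqrt(1511) ↦ -sqrt(1511). Hence Gal(Q(sqrt(1511))/Q) = Z/2Z.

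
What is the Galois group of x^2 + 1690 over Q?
Gal(K/Q) = Z/2Z (cyclic of order 2)

x^2 + 1690 is irreducible over Q since -1690 is not a rational square. The splitting field Q(sqrt(-1690)) has degree 2 over Q, and its unique nontrivial automorphism is sqrt(-1690) ↦ -sqrt(-1690). Hence Gal(Q(sqrt(-1690))/Q) = Z/2Z.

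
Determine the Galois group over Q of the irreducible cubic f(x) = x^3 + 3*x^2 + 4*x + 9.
Gal(K/Q) = S_3 (symmetric group of order 6)

Compute the discriminant of x^3 + (3)*x^2 + (4)*x + (9): Δ = -1327. Since Δ is not a rational square, the Galois group is not contained in A_3; it must be the full S_3 (irreducibility of the cubic rules out anything smaller).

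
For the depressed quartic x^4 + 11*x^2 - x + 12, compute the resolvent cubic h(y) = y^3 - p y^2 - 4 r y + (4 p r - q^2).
h(y) = y^3 - 11*y^2 - 48*y + 527

Identify coefficients: p = 11, q = -1, r = 12.
Plug into h(y) = y^3 - p y^2 - 4 r y + (4 p r - q^2):
  h(y) = y^3 - (11) y^2 - 4*(12) y + (4*(11)*(12) - (-1)^2)
       = y^3 + (-11) y^2 + (-48) y + (527).
Simplifying: h(y) = y^3 - 11*y^2 - 48*y + 527.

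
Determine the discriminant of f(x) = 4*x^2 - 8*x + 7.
Δ = -48

For a quadratic a x^2 + b x + c the discriminant is Δ = b^2 - 4ac = (-8)^2 - 4*(4)*(7) = 64 - (112) = -48.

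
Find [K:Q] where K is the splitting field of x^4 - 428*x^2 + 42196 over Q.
[K:Q] = 4

f factors as (x^2 - 154)(x^2 - 274); the splitting field is K = Q(sqrt(154), sqrt(274)). Since 154, 274, and 42196 are all non-squares in Q, the three subfields Q(sqrt(154)), Q(sqrt(274)), Q(sqrt(42196)) are distinct degree-2 extensions, so [K:Q] = 4 (Klein four Galois group).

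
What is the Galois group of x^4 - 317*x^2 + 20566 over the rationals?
Gal(K/Q) = V_4 (Klein four-group, Z/2Z × Z/2Z)

f factors as (x^2 - 226)(x^2 - 91), so the splitting field is K = Q(sqrt(226), sqrt(91)). The elements 226, 91, 20566 are all non-squares in Q, so sqrt(226) and sqrt(91) generate independent quadratic extensions. Thus [K:Q] = 4 and Gal(K/Q) is generated by the two order-2 automorphisms sqrt(226) ↦ -sqrt(226) and sqrt(91) ↦ -sqrt(91), giving V_4.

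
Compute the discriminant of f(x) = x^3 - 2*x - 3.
Δ = -211

For a depressed cubic x^3 + p x + q the discriminant is Δ = -4 p^3 - 27 q^2 = -4*(-2)^3 - 27*(-3)^2 = 32 - 243 = -211.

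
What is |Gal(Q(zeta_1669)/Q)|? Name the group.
|Gal(Q(zeta_1669)/Q)| = phi(1669) = 1668; group ≅ (Z/1669Z)^* ≅ Z/1668Z

The n-th cyclotomic polynomial Φ_1669(x) is the minimal polynomial of zeta_1669 over Q and has degree phi(1669) = 1668. So Q(zeta_1669) is a degree-1668 Galois extension with Galois group (Z/1669Z)^*. (Z/1669Z)^* is cyclic since 1669 is an odd prime power (or 4). Hence Gal(Q(zeta_1669)/Q) ≅ Z/1668Z.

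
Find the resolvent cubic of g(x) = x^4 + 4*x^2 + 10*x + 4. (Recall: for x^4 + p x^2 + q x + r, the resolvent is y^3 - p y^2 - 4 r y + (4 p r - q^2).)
h(y) = y^3 - 4*y^2 - 16*y - 36

Identify coefficients: p = 4, q = 10, r = 4.
Plug into h(y) = y^3 - p y^2 - 4 r y + (4 p r - q^2):
  h(y) = y^3 - (4) y^2 - 4*(4) y + (4*(4)*(4) - (10)^2)
       = y^3 + (-4) y^2 + (-16) y + (-36).
Simplifying: h(y) = y^3 - 4*y^2 - 16*y - 36.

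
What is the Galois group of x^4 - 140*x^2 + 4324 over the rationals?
Gal(K/Q) = V_4 (Klein four-group, Z/2Z × Z/2Z)

f factors as (x^2 - 46)(x^2 - 94), so the splitting field is K = Q(sqrt(46), sqrt(94)). The elements 46, 94, 4324 are all non-squares in Q, so sqrt(46) and sqrt(94) generate independent quadratic extensions. Thus [K:Q] = 4 and Gal(K/Q) is generated by the two order-2 automorphisms sqrt(46) ↦ -sqrt(46) and sqrt(94) ↦ -sqrt(94), giving V_4.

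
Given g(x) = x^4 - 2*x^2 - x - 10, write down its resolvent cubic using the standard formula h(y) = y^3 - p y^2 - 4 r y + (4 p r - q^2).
h(y) = y^3 + 2*y^2 + 40*y + 79

Identify coefficients: p = -2, q = -1, r = -10.
Plug into h(y) = y^3 - p y^2 - 4 r y + (4 p r - q^2):
  h(y) = y^3 - (-2) y^2 - 4*(-10) y + (4*(-2)*(-10) - (-1)^2)
       = y^3 + (2) y^2 + (40) y + (79).
Simplifying: h(y) = y^3 + 2*y^2 + 40*y + 79.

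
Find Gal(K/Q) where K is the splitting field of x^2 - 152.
Gal(K/Q) = Z/2Z (cyclic of order 2)

x^2 - 152 is irreducible over Q since 152 is not a rational square. The splitting field Q(sqrt(152)) has degree 2 over Q, and its unique nontrivial automorphism is sqrt(152) ↦ -sqrt(152). Hence Gal(Q(sqrt(152))/Q) = Z/2Z.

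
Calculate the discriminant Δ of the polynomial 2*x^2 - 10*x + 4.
Δ = 68

For a quadratic a x^2 + b x + c the discriminant is Δ = b^2 - 4ac = (-10)^2 - 4*(2)*(4) = 100 - (32) = 68.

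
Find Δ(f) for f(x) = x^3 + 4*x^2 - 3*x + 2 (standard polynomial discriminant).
Δ = -800

For x^3 + a x^2 + b x + c the discriminant is Δ = 18 a b c - 4 a^3 c + a^2 b^2 - 4 b^3 - 27 c^2.
Plug a = 4, b = -3, c = 2:
  18*(4)*(-3)*(2) - 4*(4)^3*(2) + (4)^2*(-3)^2 - 4*(-3)^3 - 27*(2)^2
  = -432 + (-512) + 144 + (108) + (-108)
  = -800.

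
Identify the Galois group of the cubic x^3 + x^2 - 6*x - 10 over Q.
Gal(K/Q) = S_3 (symmetric group of order 6)

Compute the discriminant of x^3 + (1)*x^2 + (-6)*x + (-10): Δ = -680. Since Δ is not a rational square, the Galois group is not contained in A_3; it must be the full S_3 (irreducibility of the cubic rules out anything smaller).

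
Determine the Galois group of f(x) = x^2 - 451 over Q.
Gal(K/Q) = Z/2Z (cyclic of order 2)

x^2 - 451 is irreducible over Q since 451 is not a rational square. The splitting field Q(sqrt(451)) has degree 2 over Q, and its unique nontrivial automorphism is sqrt(451) ↦ -sqrt(451). Hence Gal(Q(sqrt(451))/Q) = Z/2Z.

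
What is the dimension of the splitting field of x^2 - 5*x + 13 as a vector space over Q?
[K:Q] = 2

The discriminant of x^2 + (-5)*x + (13) is b^2 - 4c = 25 - (52) = -27. Since -27 is not a perfect square in Q, the polynomial is irreducible over Q. Its two roots generate a degree-2 extension, so [K:Q] = 2.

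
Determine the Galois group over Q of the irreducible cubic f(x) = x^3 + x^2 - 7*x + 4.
Gal(K/Q) = S_3 (symmetric group of order 6)

Compute the discriminant of x^3 + (1)*x^2 + (-7)*x + (4): Δ = 469. Since Δ is not a rational square, the Galois group is not contained in A_3; it must be the full S_3 (irreducibility of the cubic rules out anything smaller).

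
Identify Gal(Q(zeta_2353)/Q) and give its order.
|Gal(Q(zeta_2353)/Q)| = phi(2353) = 2160; group ≅ (Z/2353Z)^* ≅ Z/12Z × Z/180Z

The n-th cyclotomic polynomial Φ_2353(x) is the minimal polynomial of zeta_2353 over Q and has degree phi(2353) = 2160. So Q(zeta_2353) is a degree-2160 Galois extension with Galois group (Z/2353Z)^*. By CRT, (Z/2353Z)^* ≅ (Z/13Z)^* × (Z/181Z)^*. Each prime-power unit group is (Z/13Z)^* ≅ Z/12Z; (Z/181Z)^* ≅ Z/180Z. Hence Gal(Q(zeta_2353)/Q) ≅ Z/12Z × Z/180Z.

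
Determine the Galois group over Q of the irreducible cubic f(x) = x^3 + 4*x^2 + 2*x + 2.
Gal(K/Q) = S_3 (symmetric group of order 6)

Compute the discriminant of x^3 + (4)*x^2 + (2)*x + (2): Δ = -300. Since Δ is not a rational square, the Galois group is not contained in A_3; it must be the full S_3 (irreducibility of the cubic rules out anything smaller).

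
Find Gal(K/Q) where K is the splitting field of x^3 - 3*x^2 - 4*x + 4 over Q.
Gal(K/Q) = S_3 (symmetric group of order 6)

Compute the discriminant of x^3 + (-3)*x^2 + (-4)*x + (4): Δ = 1264. Since Δ is not a rational square, the Galois group is not contained in A_3; it must be the full S_3 (irreducibility of the cubic rules out anything smaller).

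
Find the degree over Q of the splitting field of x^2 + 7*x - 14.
[K:Q] = 2

The discriminant of x^2 + (7)*x + (-14) is b^2 - 4c = 49 - (-56) = 105. Since 105 is not a perfect square in Q, the polynomial is irreducible over Q. Its two roots generate a degree-2 extension, so [K:Q] = 2.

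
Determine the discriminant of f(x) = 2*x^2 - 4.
Δ = 32

For a quadratic a x^2 + b x + c the discriminant is Δ = b^2 - 4ac = (0)^2 - 4*(2)*(-4) = 0 - (-32) = 32.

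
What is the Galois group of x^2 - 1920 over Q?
Gal(K/Q) = Z/2Z (cyclic of order 2)

x^2 - 1920 is irreducible over Q since 1920 is not a rational square. The splitting field Q(sqrt(1920)) has degree 2 over Q, and its unique nontrivial automorphism is sqrt(1920) ↦ -sqrt(1920). Hence Gal(Q(sqrt(1920))/Q) = Z/2Z.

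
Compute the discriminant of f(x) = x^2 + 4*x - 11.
Δ = 60

For a quadratic a x^2 + b x + c the discriminant is Δ = b^2 - 4ac = (4)^2 - 4*(1)*(-11) = 16 - (-44) = 60.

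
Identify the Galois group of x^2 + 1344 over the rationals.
Gal(K/Q) = Z/2Z (cyclic of order 2)

x^2 + 1344 is irreducible over Q since -1344 is not a rational square. The splitting field Q(sqrt(-1344)) has degree 2 over Q, and its unique nontrivial automorphism is sqrt(-1344) ↦ -sqrt(-1344). Hence Gal(Q(sqrt(-1344))/Q) = Z/2Z.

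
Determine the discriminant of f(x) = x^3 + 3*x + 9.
Δ = -2295

For a depressed cubic x^3 + p x + q the discriminant is Δ = -4 p^3 - 27 q^2 = -4*(3)^3 - 27*(9)^2 = -108 - 2187 = -2295.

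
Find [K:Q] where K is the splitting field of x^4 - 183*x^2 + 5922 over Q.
[K:Q] = 4

f factors as (x^2 - 141)(x^2 - 42); the splitting field is K = Q(sqrt(141), sqrt(42)). Since 141, 42, and 5922 are all non-squares in Q, the three subfields Q(sqrt(141)), Q(sqrt(42)), Q(sqrt(5922)) are distinct degree-2 extensions, so [K:Q] = 4 (Klein four Galois group).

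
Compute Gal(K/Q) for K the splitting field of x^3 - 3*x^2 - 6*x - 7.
Gal(K/Q) = S_3 (symmetric group of order 6)

Compute the discriminant of x^3 + (-3)*x^2 + (-6)*x + (-7): Δ = -3159. Since Δ is not a rational square, the Galois group is not contained in A_3; it must be the full S_3 (irreducibility of the cubic rules out anything smaller).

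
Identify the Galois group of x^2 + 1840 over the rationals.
Gal(K/Q) = Z/2Z (cyclic of order 2)

x^2 + 1840 is irreducible over Q since -1840 is not a rational square. The splitting field Q(sqrt(-1840)) has degree 2 over Q, and its unique nontrivial automorphism is sqrt(-1840) ↦ -sqrt(-1840). Hence Gal(Q(sqrt(-1840))/Q) = Z/2Z.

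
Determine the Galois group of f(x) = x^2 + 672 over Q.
Gal(K/Q) = Z/2Z (cyclic of order 2)

x^2 + 672 is irreducible over Q since -672 is not a rational square. The splitting field Q(sqrt(-672)) has degree 2 over Q, and its unique nontrivial automorphism is sqrt(-672) ↦ -sqrt(-672). Hence Gal(Q(sqrt(-672))/Q) = Z/2Z.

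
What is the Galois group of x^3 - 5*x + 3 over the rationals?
Gal(K/Q) = S_3 (symmetric group of order 6)

Compute the discriminant of x^3 + (0)*x^2 + (-5)*x + (3): Δ = 257. Since Δ is not a rational square, the Galois group is not contained in A_3; it must be the full S_3 (irreducibility of the cubic rules out anything smaller).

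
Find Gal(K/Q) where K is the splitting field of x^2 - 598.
Gal(K/Q) = Z/2Z (cyclic of order 2)

x^2 - 598 is irreducible over Q since 598 is not a rational square. The splitting field Q(sqrt(598)) has degree 2 over Q, and its unique nontrivial automorphism is sqrt(598) ↦ -sqrt(598). Hence Gal(Q(sqrt(598))/Q) = Z/2Z.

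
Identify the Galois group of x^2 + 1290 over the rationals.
Gal(K/Q) = Z/2Z (cyclic of order 2)

x^2 + 1290 is irreducible over Q since -1290 is not a rational square. The splitting field Q(sqrt(-1290)) has degree 2 over Q, and its unique nontrivial automorphism is sqrt(-1290) ↦ -sqrt(-1290). Hence Gal(Q(sqrt(-1290))/Q) = Z/2Z.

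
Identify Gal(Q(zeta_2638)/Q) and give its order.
|Gal(Q(zeta_2638)/Q)| = phi(2638) = 1318; group ≅ (Z/2638Z)^* ≅ Z/1318Z

The n-th cyclotomic polynomial Φ_2638(x) is the minimal polynomial of zeta_2638 over Q and has degree phi(2638) = 1318. So Q(zeta_2638) is a degree-1318 Galois extension with Galois group (Z/2638Z)^*. By CRT, (Z/2638Z)^* ≅ (Z/2Z)^* × (Z/1319Z)^*. Each prime-power unit group is (Z/2Z)^* ≅ trivial group (order 1); (Z/1319Z)^* ≅ Z/1318Z. Hence Gal(Q(zeta_2638)/Q) ≅ Z/1318Z.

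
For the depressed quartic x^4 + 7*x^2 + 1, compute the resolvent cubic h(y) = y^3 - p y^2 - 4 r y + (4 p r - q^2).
h(y) = y^3 - 7*y^2 - 4*y + 28

Identify coefficients: p = 7, q = 0, r = 1.
Plug into h(y) = y^3 - p y^2 - 4 r y + (4 p r - q^2):
  h(y) = y^3 - (7) y^2 - 4*(1) y + (4*(7)*(1) - (0)^2)
       = y^3 + (-7) y^2 + (-4) y + (28).
Simplifying: h(y) = y^3 - 7*y^2 - 4*y + 28.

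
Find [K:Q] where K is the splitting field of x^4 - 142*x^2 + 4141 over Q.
[K:Q] = 4

f factors as (x^2 - 101)(x^2 - 41); the splitting field is K = Q(sqrt(101), sqrt(41)). Since 101, 41, and 4141 are all non-squares in Q, the three subfields Q(sqrt(101)), Q(sqrt(41)), Q(sqrt(4141)) are distinct degree-2 extensions, so [K:Q] = 4 (Klein four Galois group).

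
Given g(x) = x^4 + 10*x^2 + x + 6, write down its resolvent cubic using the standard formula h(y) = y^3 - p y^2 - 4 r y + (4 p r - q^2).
h(y) = y^3 - 10*y^2 - 24*y + 239

Identify coefficients: p = 10, q = 1, r = 6.
Plug into h(y) = y^3 - p y^2 - 4 r y + (4 p r - q^2):
  h(y) = y^3 - (10) y^2 - 4*(6) y + (4*(10)*(6) - (1)^2)
       = y^3 + (-10) y^2 + (-24) y + (239).
Simplifying: h(y) = y^3 - 10*y^2 - 24*y + 239.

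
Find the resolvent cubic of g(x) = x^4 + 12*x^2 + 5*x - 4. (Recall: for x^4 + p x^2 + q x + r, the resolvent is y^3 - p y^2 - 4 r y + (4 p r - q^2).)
h(y) = y^3 - 12*y^2 + 16*y - 217

Identify coefficients: p = 12, q = 5, r = -4.
Plug into h(y) = y^3 - p y^2 - 4 r y + (4 p r - q^2):
  h(y) = y^3 - (12) y^2 - 4*(-4) y + (4*(12)*(-4) - (5)^2)
       = y^3 + (-12) y^2 + (16) y + (-217).
Simplifying: h(y) = y^3 - 12*y^2 + 16*y - 217.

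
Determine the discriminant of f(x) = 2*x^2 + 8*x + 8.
Δ = 0

For a quadratic a x^2 + b x + c the discriminant is Δ = b^2 - 4ac = (8)^2 - 4*(2)*(8) = 64 - (64) = 0.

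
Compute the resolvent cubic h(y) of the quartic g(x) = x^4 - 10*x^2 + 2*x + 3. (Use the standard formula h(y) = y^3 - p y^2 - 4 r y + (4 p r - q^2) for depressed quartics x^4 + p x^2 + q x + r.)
h(y) = y^3 + 10*y^2 - 12*y - 124

Identify coefficients: p = -10, q = 2, r = 3.
Plug into h(y) = y^3 - p y^2 - 4 r y + (4 p r - q^2):
  h(y) = y^3 - (-10) y^2 - 4*(3) y + (4*(-10)*(3) - (2)^2)
       = y^3 + (10) y^2 + (-12) y + (-124).
Simplifying: h(y) = y^3 + 10*y^2 - 12*y - 124.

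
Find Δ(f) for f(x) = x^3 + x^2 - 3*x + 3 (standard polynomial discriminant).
Δ = -300

For x^3 + a x^2 + b x + c the discriminant is Δ = 18 a b c - 4 a^3 c + a^2 b^2 - 4 b^3 - 27 c^2.
Plug a = 1, b = -3, c = 3:
  18*(1)*(-3)*(3) - 4*(1)^3*(3) + (1)^2*(-3)^2 - 4*(-3)^3 - 27*(3)^2
  = -162 + (-12) + 9 + (108) + (-243)
  = -300.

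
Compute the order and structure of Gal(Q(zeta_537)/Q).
|Gal(Q(zeta_537)/Q)| = phi(537) = 356; group ≅ (Z/537Z)^* ≅ Z/2Z × Z/178Z

The n-th cyclotomic polynomial Φ_537(x) is the minimal polynomial of zeta_537 over Q and has degree phi(537) = 356. So Q(zeta_537) is a degree-356 Galois extension with Galois group (Z/537Z)^*. By CRT, (Z/537Z)^* ≅ (Z/3Z)^* × (Z/179Z)^*. Each prime-power unit group is (Z/3Z)^* ≅ Z/2Z; (Z/179Z)^* ≅ Z/178Z. Hence Gal(Q(zeta_537)/Q) ≅ Z/2Z × Z/178Z.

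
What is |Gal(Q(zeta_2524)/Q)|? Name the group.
|Gal(Q(zeta_2524)/Q)| = phi(2524) = 1260; group ≅ (Z/2524Z)^* ≅ Z/2Z × Z/630Z

The n-th cyclotomic polynomial Φ_2524(x) is the minimal polynomial of zeta_2524 over Q and has degree phi(2524) = 1260. So Q(zeta_2524) is a degree-1260 Galois extension with Galois group (Z/2524Z)^*. By CRT, (Z/2524Z)^* ≅ (Z/4Z)^* × (Z/631Z)^*. Each prime-power unit group is (Z/4Z)^* ≅ Z/2Z; (Z/631Z)^* ≅ Z/630Z. Hence Gal(Q(zeta_2524)/Q) ≅ Z/2Z × Z/630Z.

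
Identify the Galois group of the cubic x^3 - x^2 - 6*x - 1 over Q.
Gal(K/Q) = S_3 (symmetric group of order 6)

Compute the discriminant of x^3 + (-1)*x^2 + (-6)*x + (-1): Δ = 761. Since Δ is not a rational square, the Galois group is not contained in A_3; it must be the full S_3 (irreducibility of the cubic rules out anything smaller).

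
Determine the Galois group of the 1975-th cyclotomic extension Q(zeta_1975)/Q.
|Gal(Q(zeta_1975)/Q)| = phi(1975) = 1560; group ≅ (Z/1975Z)^* ≅ Z/20Z × Z/78Z

The n-th cyclotomic polynomial Φ_1975(x) is the minimal polynomial of zeta_1975 over Q and has degree phi(1975) = 1560. So Q(zeta_1975) is a degree-1560 Galois extension with Galois group (Z/1975Z)^*. By CRT, (Z/1975Z)^* ≅ (Z/25Z)^* × (Z/79Z)^*. Each prime-power unit group is (Z/25Z)^* ≅ Z/20Z; (Z/79Z)^* ≅ Z/78Z. Hence Gal(Q(zeta_1975)/Q) ≅ Z/20Z × Z/78Z.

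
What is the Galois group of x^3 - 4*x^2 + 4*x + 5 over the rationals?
Gal(K/Q) = S_3 (symmetric group of order 6)

Compute the discriminant of x^3 + (-4)*x^2 + (4)*x + (5): Δ = -835. Since Δ is not a rational square, the Galois group is not contained in A_3; it must be the full S_3 (irreducibility of the cubic rules out anything smaller).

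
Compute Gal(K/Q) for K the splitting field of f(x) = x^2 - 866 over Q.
Gal(K/Q) = Z/2Z (cyclic of order 2)

x^2 - 866 is irreducible over Q since 866 is not a rational square. The splitting field Q(sqrt(866)) has degree 2 over Q, and its unique nontrivial automorphism is sqrt(866) ↦ -sqrt(866). Hence Gal(Q(sqrt(866))/Q) = Z/2Z.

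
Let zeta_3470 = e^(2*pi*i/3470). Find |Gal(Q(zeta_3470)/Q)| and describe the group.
|Gal(Q(zeta_3470)/Q)| = phi(3470) = 1384; group ≅ (Z/3470Z)^* ≅ Z/4Z × Z/346Z

The n-th cyclotomic polynomial Φ_3470(x) is the minimal polynomial of zeta_3470 over Q and has degree phi(3470) = 1384. So Q(zeta_3470) is a degree-1384 Galois extension with Galois group (Z/3470Z)^*. By CRT, (Z/3470Z)^* ≅ (Z/2Z)^* × (Z/5Z)^* × (Z/347Z)^*. Each prime-power unit group is (Z/2Z)^* ≅ trivial group (order 1); (Z/5Z)^* ≅ Z/4Z; (Z/347Z)^* ≅ Z/346Z. Hence Gal(Q(zeta_3470)/Q) ≅ Z/4Z × Z/346Z.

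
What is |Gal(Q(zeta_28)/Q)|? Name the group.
|Gal(Q(zeta_28)/Q)| = phi(28) = 12; group ≅ (Z/28Z)^* ≅ Z/2Z × Z/6Z

The n-th cyclotomic polynomial Φ_28(x) is the minimal polynomial of zeta_28 over Q and has degree phi(28) = 12. So Q(zeta_28) is a degree-12 Galois extension with Galois group (Z/28Z)^*. By CRT, (Z/28Z)^* ≅ (Z/4Z)^* × (Z/7Z)^*. Each prime-power unit group is (Z/4Z)^* ≅ Z/2Z; (Z/7Z)^* ≅ Z/6Z. Hence Gal(Q(zeta_28)/Q) ≅ Z/2Z × Z/6Z.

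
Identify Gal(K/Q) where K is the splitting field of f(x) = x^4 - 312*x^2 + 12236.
Gal(K/Q) = V_4 (Klein four-group, Z/2Z × Z/2Z)

f factors as (x^2 - 266)(x^2 - 46), so the splitting field is K = Q(sqrt(266), sqrt(46)). The elements 266, 46, 12236 are all non-squares in Q, so sqrt(266) and sqrt(46) generate independent quadratic extensions. Thus [K:Q] = 4 and Gal(K/Q) is generated by the two order-2 automorphisms sqrt(266) ↦ -sqrt(266) and sqrt(46) ↦ -sqrt(46), giving V_4.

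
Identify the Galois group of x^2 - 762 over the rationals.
Gal(K/Q) = Z/2Z (cyclic of order 2)

x^2 - 762 is irreducible over Q since 762 is not a rational square. The splitting field Q(sqrt(762)) has degree 2 over Q, and its unique nontrivial automorphism is sqrt(762) ↦ -sqrt(762). Hence Gal(Q(sqrt(762))/Q) = Z/2Z.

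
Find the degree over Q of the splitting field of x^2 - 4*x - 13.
[K:Q] = 2

The discriminant of x^2 + (-4)*x + (-13) is b^2 - 4c = 16 - (-52) = 68. Since 68 is not a perfect square in Q, the polynomial is irreducible over Q. Its two roots generate a degree-2 extension, so [K:Q] = 2.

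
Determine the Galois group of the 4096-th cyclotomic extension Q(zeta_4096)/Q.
|Gal(Q(zeta_4096)/Q)| = phi(4096) = 2048; group ≅ (Z/4096Z)^* ≅ Z/2Z × Z/1024Z

The n-th cyclotomic polynomial Φ_4096(x) is the minimal polynomial of zeta_4096 over Q and has degree phi(4096) = 2048. So Q(zeta_4096) is a degree-2048 Galois extension with Galois group (Z/4096Z)^*. (Z/4096Z)^* for n = 2^12 is Z/2Z × Z/2^10Z (not cyclic). Hence Gal(Q(zeta_4096)/Q) ≅ Z/2Z × Z/1024Z.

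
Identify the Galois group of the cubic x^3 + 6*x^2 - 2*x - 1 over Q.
Gal(K/Q) = S_3 (symmetric group of order 6)

Compute the discriminant of x^3 + (6)*x^2 + (-2)*x + (-1): Δ = 1229. Since Δ is not a rational square, the Galois group is not contained in A_3; it must be the full S_3 (irreducibility of the cubic rules out anything smaller).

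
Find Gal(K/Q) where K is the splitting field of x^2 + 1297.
Gal(K/Q) = Z/2Z (cyclic of order 2)

x^2 + 1297 is irreducible over Q since -1297 is not a rational square. The splitting field Q(sqrt(-1297)) has degree 2 over Q, and its unique nontrivial automorphism is sqrt(-1297) ↦ -sqrt(-1297). Hence Gal(Q(sqrt(-1297))/Q) = Z/2Z.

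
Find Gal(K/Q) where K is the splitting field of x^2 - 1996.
Gal(K/Q) = Z/2Z (cyclic of order 2)

x^2 - 1996 is irreducible over Q since 1996 is not a rational square. The splitting field Q(sqrt(1996)) has degree 2 over Q, and its unique nontrivial automorphism is sqrt(1996) ↦ -sqrt(1996). Hence Gal(Q(sqrt(1996))/Q) = Z/2Z.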